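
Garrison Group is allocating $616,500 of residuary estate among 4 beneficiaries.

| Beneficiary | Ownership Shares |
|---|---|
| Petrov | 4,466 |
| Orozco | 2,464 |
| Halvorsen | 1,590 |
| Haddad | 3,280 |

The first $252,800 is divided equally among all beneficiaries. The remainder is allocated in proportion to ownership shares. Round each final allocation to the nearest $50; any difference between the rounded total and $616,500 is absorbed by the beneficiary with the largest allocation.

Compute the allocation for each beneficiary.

Petrov: $200,850 · Orozco: $139,150 · Halvorsen: $112,200 · Haddad: $164,300

Equal tier: $252,800 ÷ 4 = $63,200 apiece.
Remainder $363,700 by ownership shares (total 11,800): Petrov 137,651.20 → $137,650; Orozco 75,945.49 → $75,950; Halvorsen 49,007.03 → $49,000; Haddad 101,096.27 → $101,100.
Totals: Petrov $63,200 + $137,650 = $200,850; Orozco $63,200 + $75,950 = $139,150; Halvorsen $63,200 + $49,000 = $112,200; Haddad $63,200 + $101,100 = $164,300.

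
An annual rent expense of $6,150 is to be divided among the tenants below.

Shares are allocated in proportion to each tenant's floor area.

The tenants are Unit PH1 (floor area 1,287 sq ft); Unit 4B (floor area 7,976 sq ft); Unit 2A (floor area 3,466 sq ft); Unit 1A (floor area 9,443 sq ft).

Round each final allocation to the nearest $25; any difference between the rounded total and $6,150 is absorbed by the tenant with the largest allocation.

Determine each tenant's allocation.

Total floor area = 22,172.
Raw shares: Unit PH1 1,287/22,172 × $6,150 = 356.98; Unit 4B 7,976/22,172 × $6,150 = 2,212.36; Unit 2A 3,466/22,172 × $6,150 = 961.39; Unit 1A 9,443/22,172 × $6,150 = 2,619.27.
After rounding ($25): Unit PH1 $350; Unit 4B $2,200; Unit 2A $950; Unit 1A $2,625. Sum = $6,125.
Difference $6,150 − $6,125 = +$25 applied to largest allocation (Unit 1A): Unit 1A becomes $2,650.

Unit PH1: $350 | Unit 4B: $2,200 | Unit 2A: $950 | Unit 1A: $2,650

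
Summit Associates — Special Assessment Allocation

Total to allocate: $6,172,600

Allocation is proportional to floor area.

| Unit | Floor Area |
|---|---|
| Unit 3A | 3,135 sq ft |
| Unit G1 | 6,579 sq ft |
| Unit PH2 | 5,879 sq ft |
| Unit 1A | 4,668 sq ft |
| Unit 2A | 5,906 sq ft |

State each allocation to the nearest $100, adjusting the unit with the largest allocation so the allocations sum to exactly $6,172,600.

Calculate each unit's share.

Unit 3A: $739,500 | Unit G1: $1,552,000 | Unit PH2: $1,386,800 | Unit 1A: $1,101,100 | Unit 2A: $1,393,200

Total floor area = 26,167.
Unrounded shares: Unit 3A 3,135/26,167 × $6,172,600 = 739,523.10; Unit G1 6,579/26,167 × $6,172,600 = 1,551,937.00; Unit PH2 5,879/26,167 × $6,172,600 = 1,386,812.22; Unit 1A 4,668/26,167 × $6,172,600 = 1,101,146.36; Unit 2A 5,906/26,167 × $6,172,600 = 1,393,181.32.
Rounded to nearest $100: Unit 3A $739,500; Unit G1 $1,551,900; Unit PH2 $1,386,800; Unit 1A $1,101,100; Unit 2A $1,393,200. Sum = $6,172,500.
Difference $6,172,600 − $6,172,500 = +$100 applied to largest allocation (Unit G1): Unit G1 becomes $1,552,000.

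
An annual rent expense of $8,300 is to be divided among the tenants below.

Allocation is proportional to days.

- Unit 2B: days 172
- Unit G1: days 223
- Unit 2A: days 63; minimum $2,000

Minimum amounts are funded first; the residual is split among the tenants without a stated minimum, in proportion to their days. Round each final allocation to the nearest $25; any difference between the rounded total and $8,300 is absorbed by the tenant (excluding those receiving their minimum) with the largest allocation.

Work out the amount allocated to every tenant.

Unit 2B: $2,750 | Unit G1: $3,550 | Unit 2A: $2,000

Fund the minimums — Unit 2A $2,000. Residual $6,300.
Residual split over remaining days 395: Unit 2B 2,743.29 → $2,750; Unit G1 3,556.71 → $3,550.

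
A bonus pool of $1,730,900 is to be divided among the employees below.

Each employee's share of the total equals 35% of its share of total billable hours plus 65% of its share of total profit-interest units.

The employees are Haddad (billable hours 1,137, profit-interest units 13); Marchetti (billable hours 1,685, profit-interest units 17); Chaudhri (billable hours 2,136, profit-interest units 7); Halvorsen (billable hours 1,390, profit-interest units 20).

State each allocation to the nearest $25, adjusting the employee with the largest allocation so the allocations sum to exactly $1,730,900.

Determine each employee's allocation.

Totals — billable hours 6,348, profit-interest units 57.
Blended shares (35% billable hours + 65% profit-interest units): Haddad 0.2109; Marchetti 0.2868; Chaudhri 0.1976; Halvorsen 0.3047.
Raw shares: Haddad 365,106.79; Marchetti 496,357.95; Chaudhri 342,015.35; Halvorsen 527,419.92.
At nearest $25: Haddad $365,100; Marchetti $496,350; Chaudhri $342,025; Halvorsen $527,425. Sum = $1,730,900.
Sum already equals the total — no adjustment.

Haddad: $365,100 | Marchetti: $496,350 | Chaudhri: $342,025 | Halvorsen: $527,425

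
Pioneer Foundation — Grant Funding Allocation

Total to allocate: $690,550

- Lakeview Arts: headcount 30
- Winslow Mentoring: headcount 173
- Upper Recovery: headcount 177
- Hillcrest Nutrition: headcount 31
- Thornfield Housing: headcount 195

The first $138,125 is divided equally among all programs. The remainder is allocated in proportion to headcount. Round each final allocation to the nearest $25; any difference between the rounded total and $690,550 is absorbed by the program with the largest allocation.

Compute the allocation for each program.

$138,125 shared equally gives $27,625 per program.
Remainder $552,425 by headcount (total 606): Lakeview Arts 27,347.77 → $27,350; Winslow Mentoring 157,705.49 → $157,700; Upper Recovery 161,351.86 → $161,350; Hillcrest Nutrition 28,259.36 → $28,250; Thornfield Housing 177,760.52 → $177,750.
Rounding difference +$25 on remainder applied to Thornfield Housing.
Totals: Lakeview Arts $27,625 + $27,350 = $54,975; Winslow Mentoring $27,625 + $157,700 = $185,325; Upper Recovery $27,625 + $161,350 = $188,975; Hillcrest Nutrition $27,625 + $28,250 = $55,875; Thornfield Housing $27,625 + $177,775 = $205,400.

Lakeview Arts: $54,975; Winslow Mentoring: $185,325; Upper Recovery: $188,975; Hillcrest Nutrition: $55,875; Thornfield Housing: $205,400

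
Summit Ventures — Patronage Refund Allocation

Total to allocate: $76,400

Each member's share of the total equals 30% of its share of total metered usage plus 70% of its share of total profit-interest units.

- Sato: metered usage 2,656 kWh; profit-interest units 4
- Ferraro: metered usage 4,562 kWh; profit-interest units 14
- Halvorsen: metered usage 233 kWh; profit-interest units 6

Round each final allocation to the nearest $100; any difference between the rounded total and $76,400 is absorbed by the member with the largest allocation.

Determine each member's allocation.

Sato: $17,100; Ferraro: $45,200; Halvorsen: $14,100

Metered usage total 7,451; profit-interest units total 24.
Combined weights (30% metered usage + 70% profit-interest units): Sato 0.2236; Ferraro 0.5920; Halvorsen 0.1844.
Pro-rata amounts: Sato 17,083.45; Ferraro 45,229.82; Halvorsen 14,086.73.
After rounding ($100): Sato $17,100; Ferraro $45,200; Halvorsen $14,100. Sum = $76,400.
No rounding difference to absorb.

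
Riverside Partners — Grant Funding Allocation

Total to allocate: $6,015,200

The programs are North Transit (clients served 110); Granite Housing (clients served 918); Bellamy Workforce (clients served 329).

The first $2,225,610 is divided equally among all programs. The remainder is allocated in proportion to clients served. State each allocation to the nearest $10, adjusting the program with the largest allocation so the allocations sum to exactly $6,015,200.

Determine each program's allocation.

Equal tier: $2,225,610 ÷ 3 = $741,870 apiece.
Remainder $3,789,590 by clients served (total 1,357): North Transit 307,188.58 → $307,190; Granite Housing 2,563,628.31 → $2,563,630; Bellamy Workforce 918,773.11 → $918,770.
Totals: North Transit $741,870 + $307,190 = $1,049,060; Granite Housing $741,870 + $2,563,630 = $3,305,500; Bellamy Workforce $741,870 + $918,770 = $1,660,640.

North Transit: $1,049,060; Granite Housing: $3,305,500; Bellamy Workforce: $1,660,640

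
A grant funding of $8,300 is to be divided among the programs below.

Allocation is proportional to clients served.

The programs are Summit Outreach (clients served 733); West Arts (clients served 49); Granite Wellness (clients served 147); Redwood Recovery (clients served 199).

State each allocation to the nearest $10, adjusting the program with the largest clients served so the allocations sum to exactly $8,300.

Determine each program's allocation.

Sum of clients served: 733 + 49 + 147 + 199 = 1,128.
Raw shares: Summit Outreach 5,393.53; West Arts 360.55; Granite Wellness 1,081.65; Redwood Recovery 1,464.27.
Rounded to nearest $10: Summit Outreach $5,390; West Arts $360; Granite Wellness $1,080; Redwood Recovery $1,460. Sum = $8,290.
Difference $8,300 − $8,290 = +$10 applied to largest clients served (Summit Outreach): Summit Outreach becomes $5,400.

Summit Outreach: $5,400 · West Arts: $360 · Granite Wellness: $1,080 · Redwood Recovery: $1,460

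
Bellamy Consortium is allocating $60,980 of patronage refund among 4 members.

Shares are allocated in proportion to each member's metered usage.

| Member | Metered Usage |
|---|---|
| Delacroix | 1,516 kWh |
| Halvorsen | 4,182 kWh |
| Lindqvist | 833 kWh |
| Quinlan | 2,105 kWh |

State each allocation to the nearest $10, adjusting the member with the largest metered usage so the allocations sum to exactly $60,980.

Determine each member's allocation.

Delacroix: $10,700 · Halvorsen: $29,540 · Lindqvist: $5,880 · Quinlan: $14,860

Sum of metered usage: 8,636.
Pro-rata amounts: Delacroix 1,516/8,636 × $60,980 = 10,704.69; Halvorsen 4,182/8,636 × $60,980 = 29,529.69; Lindqvist 833/8,636 × $60,980 = 5,881.93; Quinlan 2,105/8,636 × $60,980 = 14,863.70.
At nearest $10: Delacroix $10,700; Halvorsen $29,530; Lindqvist $5,880; Quinlan $14,860. Sum = $60,970.
Difference $60,980 − $60,970 = +$10 applied to largest metered usage (Halvorsen): Halvorsen becomes $29,540.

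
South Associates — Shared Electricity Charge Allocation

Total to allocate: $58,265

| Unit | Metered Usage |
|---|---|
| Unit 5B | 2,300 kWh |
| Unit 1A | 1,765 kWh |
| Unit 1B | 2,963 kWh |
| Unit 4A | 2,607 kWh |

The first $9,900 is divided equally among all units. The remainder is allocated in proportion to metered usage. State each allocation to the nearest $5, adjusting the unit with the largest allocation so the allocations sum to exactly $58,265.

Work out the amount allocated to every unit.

Unit 5B: $14,020 | Unit 1A: $11,335 | Unit 1B: $17,350 | Unit 4A: $15,560

Equal tier: $9,900 ÷ 4 = $2,475 apiece.
Remainder $48,365 by metered usage (total 9,635): Unit 5B 11,545.36 → $11,545; Unit 1A 8,859.81 → $8,860; Unit 1B 14,873.43 → $14,875; Unit 4A 13,086.41 → $13,085.
Totals: Unit 5B $2,475 + $11,545 = $14,020; Unit 1A $2,475 + $8,860 = $11,335; Unit 1B $2,475 + $14,875 = $17,350; Unit 4A $2,475 + $13,085 = $15,560.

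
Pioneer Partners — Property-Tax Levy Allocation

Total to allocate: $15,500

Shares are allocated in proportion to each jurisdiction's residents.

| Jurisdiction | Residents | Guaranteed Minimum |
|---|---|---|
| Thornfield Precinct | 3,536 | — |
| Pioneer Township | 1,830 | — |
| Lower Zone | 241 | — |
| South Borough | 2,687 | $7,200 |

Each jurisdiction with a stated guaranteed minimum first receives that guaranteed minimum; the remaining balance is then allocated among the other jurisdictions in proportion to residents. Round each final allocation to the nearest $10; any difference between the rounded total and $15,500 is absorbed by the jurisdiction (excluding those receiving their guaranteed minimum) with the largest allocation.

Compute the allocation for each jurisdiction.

Thornfield Precinct: $5,230 | Pioneer Township: $2,710 | Lower Zone: $360 | South Borough: $7,200

Guaranteed amounts: South Borough $7,200. Remaining pool $8,300.
Remaining pool split over remaining residents 5,607: Thornfield Precinct 5,234.31 → $5,230; Pioneer Township 2,708.94 → $2,710; Lower Zone 356.75 → $360.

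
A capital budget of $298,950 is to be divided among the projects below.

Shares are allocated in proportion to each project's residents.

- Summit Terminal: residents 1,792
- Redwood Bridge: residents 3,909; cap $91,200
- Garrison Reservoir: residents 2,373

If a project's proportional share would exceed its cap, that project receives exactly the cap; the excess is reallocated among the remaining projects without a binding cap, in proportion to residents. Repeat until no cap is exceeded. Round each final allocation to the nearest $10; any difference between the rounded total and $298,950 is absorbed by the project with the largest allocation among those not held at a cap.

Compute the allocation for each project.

Total residents = 8,074.
Unconstrained shares: Summit Terminal 66,351.05; Redwood Bridge 144,735.64; Garrison Reservoir 87,863.31.
Held at cap: Redwood Bridge ($91,200); balance $207,750 reallocated over remaining residents 4,165.
Shares after redistribution: Summit Terminal 89,384.87 → $89,380; Garrison Reservoir 118,365.13 → $118,370.

Summit Terminal: $89,380 · Redwood Bridge: $91,200 · Garrison Reservoir: $118,370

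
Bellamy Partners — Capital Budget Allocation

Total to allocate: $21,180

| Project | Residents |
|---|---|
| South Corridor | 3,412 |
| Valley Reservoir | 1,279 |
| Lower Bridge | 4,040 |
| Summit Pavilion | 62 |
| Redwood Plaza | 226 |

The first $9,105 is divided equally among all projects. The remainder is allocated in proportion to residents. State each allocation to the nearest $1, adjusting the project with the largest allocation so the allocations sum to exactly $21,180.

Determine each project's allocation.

First tranche $9,105 split equally: $1,821 each.
Remainder $12,075 by residents (total 9,019): South Corridor 4,568.12 → $4,568; Valley Reservoir 1,712.38 → $1,712; Lower Bridge 5,408.91 → $5,409; Summit Pavilion 83.01 → $83; Redwood Plaza 302.58 → $303.
Totals: South Corridor $1,821 + $4,568 = $6,389; Valley Reservoir $1,821 + $1,712 = $3,533; Lower Bridge $1,821 + $5,409 = $7,230; Summit Pavilion $1,821 + $83 = $1,904; Redwood Plaza $1,821 + $303 = $2,124.

South Corridor: $6,389 | Valley Reservoir: $3,533 | Lower Bridge: $7,230 | Summit Pavilion: $1,904 | Redwood Plaza: $2,124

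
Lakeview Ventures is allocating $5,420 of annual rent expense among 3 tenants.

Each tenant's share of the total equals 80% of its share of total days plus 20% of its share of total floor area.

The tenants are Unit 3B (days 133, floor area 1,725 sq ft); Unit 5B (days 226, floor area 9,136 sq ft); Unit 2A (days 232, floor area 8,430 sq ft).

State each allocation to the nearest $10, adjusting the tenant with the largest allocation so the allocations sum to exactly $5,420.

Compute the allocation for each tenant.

Totals — days 591, floor area 19,291.
Combined weights (80% days + 20% floor area): Unit 3B 0.1979; Unit 5B 0.4006; Unit 2A 0.4014.
Proportional shares: Unit 3B 1,072.71; Unit 5B 2,171.47; Unit 2A 2,175.82.
After rounding ($10): Unit 3B $1,070; Unit 5B $2,170; Unit 2A $2,180. Sum = $5,420.
Sum already equals the total — no adjustment.

Unit 3B: $1,070 | Unit 5B: $2,170 | Unit 2A: $2,180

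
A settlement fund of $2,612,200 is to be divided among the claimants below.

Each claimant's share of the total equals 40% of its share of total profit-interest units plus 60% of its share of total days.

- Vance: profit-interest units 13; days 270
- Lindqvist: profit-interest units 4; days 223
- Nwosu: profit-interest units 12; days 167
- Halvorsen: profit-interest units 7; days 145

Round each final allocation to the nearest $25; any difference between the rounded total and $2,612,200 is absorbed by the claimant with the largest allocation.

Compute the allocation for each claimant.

Profit-interest units total 36; days total 805.
Composite weights (40% profit-interest units + 60% days): Vance 0.3457; Lindqvist 0.2107; Nwosu 0.2578; Halvorsen 0.1859.
Proportional shares: Vance 903,002.75; Lindqvist 550,274.62; Nwosu 673,439.22; Halvorsen 485,483.41.
At nearest $25: Vance $903,000; Lindqvist $550,275; Nwosu $673,450; Halvorsen $485,475. Sum = $2,612,200.
No rounding difference to absorb.

Vance: $903,000 · Lindqvist: $550,275 · Nwosu: $673,450 · Halvorsen: $485,475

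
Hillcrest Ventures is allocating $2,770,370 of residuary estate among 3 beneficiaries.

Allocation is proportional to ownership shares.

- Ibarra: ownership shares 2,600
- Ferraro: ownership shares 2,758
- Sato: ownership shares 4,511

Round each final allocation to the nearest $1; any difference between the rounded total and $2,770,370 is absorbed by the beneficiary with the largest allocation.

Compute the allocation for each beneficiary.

Total ownership shares = 9,869.
Raw shares: Ibarra 2,600/9,869 × $2,770,370 = 729,857.33; Ferraro 2,758/9,869 × $2,770,370 = 774,210.20; Sato 4,511/9,869 × $2,770,370 = 1,266,302.47.
At nearest $1: Ibarra $729,857; Ferraro $774,210; Sato $1,266,302. Sum = $2,770,369.
Difference $2,770,370 − $2,770,369 = +$1 applied to largest allocation (Sato): Sato becomes $1,266,303.

Ibarra: $729,857; Ferraro: $774,210; Sato: $1,266,303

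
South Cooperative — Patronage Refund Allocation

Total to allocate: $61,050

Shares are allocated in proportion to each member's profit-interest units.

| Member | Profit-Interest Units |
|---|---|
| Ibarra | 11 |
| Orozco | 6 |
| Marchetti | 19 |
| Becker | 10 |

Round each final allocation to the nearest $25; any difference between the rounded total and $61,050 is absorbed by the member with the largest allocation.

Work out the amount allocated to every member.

Total profit-interest units = 46.
Pro-rata amounts: Ibarra 11/46 × $61,050 = 14,598.91; Orozco 6/46 × $61,050 = 7,963.04; Marchetti 19/46 × $61,050 = 25,216.30; Becker 10/46 × $61,050 = 13,271.74.
Rounded to nearest $25: Ibarra $14,600; Orozco $7,975; Marchetti $25,225; Becker $13,275. Sum = $61,075.
Difference $61,050 − $61,075 = −$25 applied to largest allocation (Marchetti): Marchetti becomes $25,200.

Ibarra: $14,600 | Orozco: $7,975 | Marchetti: $25,200 | Becker: $13,275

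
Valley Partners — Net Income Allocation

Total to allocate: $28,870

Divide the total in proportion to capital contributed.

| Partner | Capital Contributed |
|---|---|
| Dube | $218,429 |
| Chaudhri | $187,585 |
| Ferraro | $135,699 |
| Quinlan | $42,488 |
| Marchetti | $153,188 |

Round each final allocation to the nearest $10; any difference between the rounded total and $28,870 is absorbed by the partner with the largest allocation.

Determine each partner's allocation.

Dube: $8,560 | Chaudhri: $7,340 | Ferraro: $5,310 | Quinlan: $1,660 | Marchetti: $6,000

Combined capital contributed = 737,389.
Raw shares: Dube 218,429/737,389 × $28,870 = 8,551.86; Chaudhri 187,585/737,389 × $28,870 = 7,344.26; Ferraro 135,699/737,389 × $28,870 = 5,312.84; Quinlan 42,488/737,389 × $28,870 = 1,663.48; Marchetti 153,188/737,389 × $28,870 = 5,997.56.
Rounded to nearest $10: Dube $8,550; Chaudhri $7,340; Ferraro $5,310; Quinlan $1,660; Marchetti $6,000. Sum = $28,860.
Difference $28,870 − $28,860 = +$10 applied to largest allocation (Dube): Dube becomes $8,560.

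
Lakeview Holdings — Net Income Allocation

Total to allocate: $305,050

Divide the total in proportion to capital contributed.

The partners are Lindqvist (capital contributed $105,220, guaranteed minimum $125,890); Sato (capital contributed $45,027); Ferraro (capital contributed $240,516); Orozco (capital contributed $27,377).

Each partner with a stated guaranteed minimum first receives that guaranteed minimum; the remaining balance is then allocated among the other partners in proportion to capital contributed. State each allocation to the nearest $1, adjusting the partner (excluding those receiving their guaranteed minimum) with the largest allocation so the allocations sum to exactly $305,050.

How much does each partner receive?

Lindqvist: $125,890 | Sato: $25,780 | Ferraro: $137,706 | Orozco: $15,674

Fund the minimums — Lindqvist $125,890. Balance $179,160.
Balance split over remaining capital contributed 312,920: Sato 25,779.87 → $25,780; Ferraro 137,705.63 → $137,706; Orozco 15,674.496 → $15,674.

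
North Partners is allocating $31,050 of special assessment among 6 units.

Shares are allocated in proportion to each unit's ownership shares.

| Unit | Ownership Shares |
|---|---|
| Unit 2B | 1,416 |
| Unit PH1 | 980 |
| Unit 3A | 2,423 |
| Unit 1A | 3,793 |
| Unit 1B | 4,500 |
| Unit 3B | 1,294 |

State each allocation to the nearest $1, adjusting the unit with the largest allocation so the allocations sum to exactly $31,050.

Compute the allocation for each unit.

Unit 2B: $3,052 | Unit PH1: $2,112 | Unit 3A: $5,222 | Unit 1A: $8,175 | Unit 1B: $9,700 | Unit 3B: $2,789

Total ownership shares = 14,406.
Unrounded shares: Unit 2B 1,416/14,406 × $31,050 = 3,051.98; Unit PH1 980/14,406 × $31,050 = 2,112.24; Unit 3A 2,423/14,406 × $31,050 = 5,222.42; Unit 1A 3,793/14,406 × $31,050 = 8,175.25; Unit 1B 4,500/14,406 × $31,050 = 9,699.08; Unit 3B 1,294/14,406 × $31,050 = 2,789.03.
Rounded to nearest $1: Unit 2B $3,052; Unit PH1 $2,112; Unit 3A $5,222; Unit 1A $8,175; Unit 1B $9,699; Unit 3B $2,789. Sum = $31,049.
Difference $31,050 − $31,049 = +$1 applied to largest allocation (Unit 1B): Unit 1B becomes $9,700.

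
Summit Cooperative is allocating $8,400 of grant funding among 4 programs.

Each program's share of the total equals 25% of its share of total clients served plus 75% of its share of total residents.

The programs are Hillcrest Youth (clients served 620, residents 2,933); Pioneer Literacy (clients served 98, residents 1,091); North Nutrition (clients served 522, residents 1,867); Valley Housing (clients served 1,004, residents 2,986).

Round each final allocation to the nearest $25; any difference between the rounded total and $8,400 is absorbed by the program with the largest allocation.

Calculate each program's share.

Totals — clients served 2,244, residents 8,877.
Composite weights (25% clients served + 75% residents): Hillcrest Youth 0.3169; Pioneer Literacy 0.1031; North Nutrition 0.2159; Valley Housing 0.3641.
Pro-rata amounts: Hillcrest Youth 2,661.76; Pioneer Literacy 865.99; North Nutrition 1,813.51; Valley Housing 3,058.73.
At nearest $25: Hillcrest Youth $2,650; Pioneer Literacy $875; North Nutrition $1,825; Valley Housing $3,050. Sum = $8,400.
Rounded total matches; no reconciliation needed.

Hillcrest Youth: $2,650 · Pioneer Literacy: $875 · North Nutrition: $1,825 · Valley Housing: $3,050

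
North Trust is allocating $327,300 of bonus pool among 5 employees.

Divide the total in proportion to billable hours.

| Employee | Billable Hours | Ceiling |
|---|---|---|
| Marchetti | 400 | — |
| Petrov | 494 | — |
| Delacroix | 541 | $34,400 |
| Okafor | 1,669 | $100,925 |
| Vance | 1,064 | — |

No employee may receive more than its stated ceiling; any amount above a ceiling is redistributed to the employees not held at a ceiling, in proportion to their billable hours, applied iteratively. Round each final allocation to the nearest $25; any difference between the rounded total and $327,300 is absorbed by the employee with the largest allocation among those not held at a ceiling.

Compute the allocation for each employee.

Combined billable hours = 4,168.
Proportional shares (ignoring caps): Marchetti 31,410.75; Petrov 38,792.27; Delacroix 42,483.04; Okafor 131,061.35; Vance 83,552.59.
Cap binds for Delacroix ($34,400), Okafor ($100,925); balance $191,975 reallocated over remaining billable hours 1,958.
Redistributed shares: Marchetti 39,218.59 → $39,225; Petrov 48,434.96 → $48,425; Vance 104,321.45 → $104,325.

Marchetti: $39,225 | Petrov: $48,425 | Delacroix: $34,400 | Okafor: $100,925 | Vance: $104,325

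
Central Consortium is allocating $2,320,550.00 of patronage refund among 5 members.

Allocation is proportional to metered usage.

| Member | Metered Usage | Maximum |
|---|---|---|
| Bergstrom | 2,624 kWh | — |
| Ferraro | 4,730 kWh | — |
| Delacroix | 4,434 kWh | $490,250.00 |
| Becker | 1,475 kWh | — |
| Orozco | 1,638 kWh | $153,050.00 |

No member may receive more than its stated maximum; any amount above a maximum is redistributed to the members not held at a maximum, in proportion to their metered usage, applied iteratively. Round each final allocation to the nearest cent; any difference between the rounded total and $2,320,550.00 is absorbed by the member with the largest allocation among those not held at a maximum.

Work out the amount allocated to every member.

Bergstrom: $498,482.73; Ferraro: $898,560.71; Delacroix: $490,250.00; Becker: $280,206.56; Orozco: $153,050.00

Combined metered usage = 14,901.
Proportional shares (ignoring caps): Bergstrom 408,638.5612; Ferraro 736,608.3820; Delacroix 690,511.9589; Becker 229,703.4595; Orozco 255,087.6384.
Cap binds for Delacroix ($490,250.00), Orozco ($153,050.00); remaining pool $1,677,250.00 reallocated over remaining metered usage 8,829.
Redistributed shares: Bergstrom 498,482.7274 → $498,482.73; Ferraro 898,560.7090 → $898,560.71; Becker 280,206.5636 → $280,206.56.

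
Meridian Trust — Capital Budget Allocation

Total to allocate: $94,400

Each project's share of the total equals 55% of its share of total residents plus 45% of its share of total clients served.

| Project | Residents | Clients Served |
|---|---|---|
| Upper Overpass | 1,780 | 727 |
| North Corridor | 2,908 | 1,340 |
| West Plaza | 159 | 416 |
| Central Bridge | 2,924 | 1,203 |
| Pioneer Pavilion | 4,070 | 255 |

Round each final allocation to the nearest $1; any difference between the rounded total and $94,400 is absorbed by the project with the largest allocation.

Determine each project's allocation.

Upper Overpass: $15,641 · North Corridor: $27,195 · West Plaza: $5,181 · Central Bridge: $25,788 · Pioneer Pavilion: $20,595

Totals — residents 11,841, clients served 3,941.
Blended shares (55% residents + 45% clients served): Upper Overpass 0.1657; North Corridor 0.2881; West Plaza 0.0549; Central Bridge 0.2732; Pioneer Pavilion 0.2182.
Proportional shares: Upper Overpass 15,641.21; North Corridor 27,194.74; West Plaza 5,181.24; Central Bridge 25,788.18; Pioneer Pavilion 20,594.64.
After rounding ($1): Upper Overpass $15,641; North Corridor $27,195; West Plaza $5,181; Central Bridge $25,788; Pioneer Pavilion $20,595. Sum = $94,400.
Sum already equals the total — no adjustment.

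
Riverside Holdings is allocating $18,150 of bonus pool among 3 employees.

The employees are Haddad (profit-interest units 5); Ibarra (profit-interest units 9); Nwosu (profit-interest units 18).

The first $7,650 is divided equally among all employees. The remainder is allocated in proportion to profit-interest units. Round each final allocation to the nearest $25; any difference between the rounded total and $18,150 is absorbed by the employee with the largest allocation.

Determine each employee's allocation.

$7,650 shared equally gives $2,550 per employee.
Remainder $10,500 by profit-interest units (total 32): Haddad 1,640.62 → $1,650; Ibarra 2,953.12 → $2,950; Nwosu 5,906.25 → $5,900.
Totals: Haddad $2,550 + $1,650 = $4,200; Ibarra $2,550 + $2,950 = $5,500; Nwosu $2,550 + $5,900 = $8,450.

Haddad: $4,200 | Ibarra: $5,500 | Nwosu: $8,450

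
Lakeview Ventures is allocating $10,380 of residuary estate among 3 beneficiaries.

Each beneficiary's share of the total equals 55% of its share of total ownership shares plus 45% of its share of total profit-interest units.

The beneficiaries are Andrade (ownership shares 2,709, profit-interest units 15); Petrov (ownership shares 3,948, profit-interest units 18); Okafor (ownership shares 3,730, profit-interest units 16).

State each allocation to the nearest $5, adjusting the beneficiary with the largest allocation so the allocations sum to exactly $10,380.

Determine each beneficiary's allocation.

Andrade: $2,920; Petrov: $3,885; Okafor: $3,575

Totals — ownership shares 10,387, profit-interest units 49.
Blended shares (55% ownership shares + 45% profit-interest units): Andrade 0.2812; Petrov 0.3744; Okafor 0.3444.
Pro-rata amounts: Andrade 2,918.84; Petrov 3,885.81; Okafor 3,575.34.
Rounded to nearest $5: Andrade $2,920; Petrov $3,885; Okafor $3,575. Sum = $10,380.
Rounded total matches; no reconciliation needed.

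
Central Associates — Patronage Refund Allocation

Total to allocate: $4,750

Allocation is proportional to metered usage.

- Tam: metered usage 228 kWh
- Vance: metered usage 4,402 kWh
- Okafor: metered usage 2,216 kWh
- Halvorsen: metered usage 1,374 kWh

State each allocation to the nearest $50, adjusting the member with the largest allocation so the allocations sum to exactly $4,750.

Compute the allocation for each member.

Metered usage total: 8,220.
Proportional shares: Tam 228/8,220 × $4,750 = 131.75; Vance 4,402/8,220 × $4,750 = 2,543.73; Okafor 2,216/8,220 × $4,750 = 1,280.54; Halvorsen 1,374/8,220 × $4,750 = 793.98.
At nearest $50: Tam $150; Vance $2,550; Okafor $1,300; Halvorsen $800. Sum = $4,800.
Difference $4,750 − $4,800 = −$50 applied to largest allocation (Vance): Vance becomes $2,500.

Tam: $150; Vance: $2,500; Okafor: $1,300; Halvorsen: $800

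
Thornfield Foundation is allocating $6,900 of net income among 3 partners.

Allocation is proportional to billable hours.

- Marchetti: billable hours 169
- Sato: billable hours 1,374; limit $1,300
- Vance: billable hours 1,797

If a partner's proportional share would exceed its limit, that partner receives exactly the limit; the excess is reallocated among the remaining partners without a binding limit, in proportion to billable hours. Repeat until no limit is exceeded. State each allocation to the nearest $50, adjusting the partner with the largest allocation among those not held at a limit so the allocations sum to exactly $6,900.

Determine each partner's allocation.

Marchetti: $500 · Sato: $1,300 · Vance: $5,100

Total billable hours = 3,340.
Pro-rata shares before constraints: Marchetti 349.13; Sato 2,838.50; Vance 3,712.37.
Capped: Sato ($1,300); balance $5,600 reallocated over remaining billable hours 1,966.
Remaining shares: Marchetti 481.38 → $500; Vance 5,118.62 → $5,100.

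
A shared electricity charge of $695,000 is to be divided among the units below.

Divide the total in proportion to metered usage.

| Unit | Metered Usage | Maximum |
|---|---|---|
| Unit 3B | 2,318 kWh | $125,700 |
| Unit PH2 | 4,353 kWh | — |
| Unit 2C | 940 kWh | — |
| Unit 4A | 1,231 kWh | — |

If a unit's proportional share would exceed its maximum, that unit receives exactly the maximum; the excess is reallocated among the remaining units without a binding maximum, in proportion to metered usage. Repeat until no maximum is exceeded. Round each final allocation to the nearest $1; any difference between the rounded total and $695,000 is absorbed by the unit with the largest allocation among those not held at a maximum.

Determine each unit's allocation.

Metered usage total: 8,842.
Pro-rata shares before constraints: Unit 3B 182,199.73; Unit PH2 342,155.06; Unit 2C 73,886.00; Unit 4A 96,759.22.
Capped: Unit 3B ($125,700); remaining pool $569,300 reallocated over remaining metered usage 6,524.
Redistributed shares: Unit PH2 379,853.30 → $379,853; Unit 2C 82,026.67 → $82,027; Unit 4A 107,420.03 → $107,420.

Unit 3B: $125,700 · Unit PH2: $379,853 · Unit 2C: $82,027 · Unit 4A: $107,420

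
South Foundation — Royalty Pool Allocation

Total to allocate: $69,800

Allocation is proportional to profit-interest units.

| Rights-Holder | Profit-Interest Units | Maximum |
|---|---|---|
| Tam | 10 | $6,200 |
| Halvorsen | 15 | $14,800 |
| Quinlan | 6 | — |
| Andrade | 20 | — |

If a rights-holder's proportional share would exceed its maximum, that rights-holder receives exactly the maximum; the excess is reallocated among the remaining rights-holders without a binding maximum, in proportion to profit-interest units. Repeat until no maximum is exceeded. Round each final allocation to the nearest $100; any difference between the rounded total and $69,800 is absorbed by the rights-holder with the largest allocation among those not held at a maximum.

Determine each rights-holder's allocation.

Tam: $6,200 | Halvorsen: $14,800 | Quinlan: $11,300 | Andrade: $37,500

Profit-interest units total: 51.
Unconstrained shares: Tam 13,686.27; Halvorsen 20,529.41; Quinlan 8,211.76; Andrade 27,372.55.
Capped: Tam ($6,200), Halvorsen ($14,800); remaining pool $48,800 reallocated over remaining profit-interest units 26.
Shares after redistribution: Quinlan 11,261.54 → $11,300; Andrade 37,538.46 → $37,500.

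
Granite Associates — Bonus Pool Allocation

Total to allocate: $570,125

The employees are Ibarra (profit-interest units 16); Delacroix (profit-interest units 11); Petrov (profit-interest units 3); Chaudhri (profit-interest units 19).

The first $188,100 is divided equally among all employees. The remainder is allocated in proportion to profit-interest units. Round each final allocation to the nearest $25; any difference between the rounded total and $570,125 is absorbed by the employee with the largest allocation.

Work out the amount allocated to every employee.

Ibarra: $171,775; Delacroix: $132,775; Petrov: $70,425; Chaudhri: $195,150

Equal tier: $188,100 ÷ 4 = $47,025 apiece.
Remainder $382,025 by profit-interest units (total 49): Ibarra 124,742.86 → $124,750; Delacroix 85,760.71 → $85,750; Petrov 23,389.29 → $23,400; Chaudhri 148,132.14 → $148,125.
Totals: Ibarra $47,025 + $124,750 = $171,775; Delacroix $47,025 + $85,750 = $132,775; Petrov $47,025 + $23,400 = $70,425; Chaudhri $47,025 + $148,125 = $195,150.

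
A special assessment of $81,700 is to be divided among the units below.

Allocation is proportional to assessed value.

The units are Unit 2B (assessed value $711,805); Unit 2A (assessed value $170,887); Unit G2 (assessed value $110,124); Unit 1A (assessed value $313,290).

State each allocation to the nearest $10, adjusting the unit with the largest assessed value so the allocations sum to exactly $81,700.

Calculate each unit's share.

Unit 2B: $44,520 | Unit 2A: $10,690 | Unit G2: $6,890 | Unit 1A: $19,600

Combined assessed value = 711,805 + 170,887 + 110,124 + 313,290 = 1,306,106.
Unrounded shares: Unit 2B 44,525.08; Unit 2A 10,689.38; Unit G2 6,888.52; Unit 1A 19,597.03.
Rounded to nearest $10: Unit 2B $44,530; Unit 2A $10,690; Unit G2 $6,890; Unit 1A $19,600. Sum = $81,710.
Difference $81,700 − $81,710 = −$10 applied to largest assessed value (Unit 2B): Unit 2B becomes $44,520.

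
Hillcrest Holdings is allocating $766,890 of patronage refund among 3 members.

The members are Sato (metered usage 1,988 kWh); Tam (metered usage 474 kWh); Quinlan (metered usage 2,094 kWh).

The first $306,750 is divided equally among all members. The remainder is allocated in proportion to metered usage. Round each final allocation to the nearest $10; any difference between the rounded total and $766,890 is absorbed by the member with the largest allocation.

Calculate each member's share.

Sato: $303,030 · Tam: $150,120 · Quinlan: $313,740

First tranche $306,750 split equally: $102,250 each.
Remainder $460,140 by metered usage (total 4,556): Sato 200,781.02 → $200,780; Tam 47,872.34 → $47,870; Quinlan 211,486.65 → $211,490.
Totals: Sato $102,250 + $200,780 = $303,030; Tam $102,250 + $47,870 = $150,120; Quinlan $102,250 + $211,490 = $313,740.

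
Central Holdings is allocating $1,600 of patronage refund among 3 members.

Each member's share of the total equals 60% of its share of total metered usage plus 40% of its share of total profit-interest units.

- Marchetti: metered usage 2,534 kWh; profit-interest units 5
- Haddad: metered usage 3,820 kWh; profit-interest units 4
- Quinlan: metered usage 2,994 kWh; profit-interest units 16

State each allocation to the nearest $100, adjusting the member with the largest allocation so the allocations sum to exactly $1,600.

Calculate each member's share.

Marchetti: $400 | Haddad: $500 | Quinlan: $700

Metered usage total 9,348; profit-interest units total 25.
Blended shares (60% metered usage + 40% profit-interest units): Marchetti 0.2426; Haddad 0.3092; Quinlan 0.4482.
Proportional shares: Marchetti 388.23; Haddad 494.70; Quinlan 717.07.
Rounded to nearest $100: Marchetti $400; Haddad $500; Quinlan $700. Sum = $1,600.
Rounded total matches; no reconciliation needed.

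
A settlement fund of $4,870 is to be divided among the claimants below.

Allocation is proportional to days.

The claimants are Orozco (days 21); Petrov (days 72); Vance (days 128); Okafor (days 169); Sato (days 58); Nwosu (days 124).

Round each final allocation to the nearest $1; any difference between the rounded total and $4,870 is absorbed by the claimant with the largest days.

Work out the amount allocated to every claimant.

Total days = 572.
Unrounded shares: Orozco 21/572 × $4,870 = 178.79; Petrov 72/572 × $4,870 = 613.01; Vance 128/572 × $4,870 = 1,089.79; Okafor 169/572 × $4,870 = 1,438.86; Sato 58/572 × $4,870 = 493.81; Nwosu 124/572 × $4,870 = 1,055.73.
After rounding ($1): Orozco $179; Petrov $613; Vance $1,090; Okafor $1,439; Sato $494; Nwosu $1,056. Sum = $4,871.
Difference $4,870 − $4,871 = −$1 applied to largest days (Okafor): Okafor becomes $1,438.

Orozco: $179; Petrov: $613; Vance: $1,090; Okafor: $1,438; Sato: $494; Nwosu: $1,056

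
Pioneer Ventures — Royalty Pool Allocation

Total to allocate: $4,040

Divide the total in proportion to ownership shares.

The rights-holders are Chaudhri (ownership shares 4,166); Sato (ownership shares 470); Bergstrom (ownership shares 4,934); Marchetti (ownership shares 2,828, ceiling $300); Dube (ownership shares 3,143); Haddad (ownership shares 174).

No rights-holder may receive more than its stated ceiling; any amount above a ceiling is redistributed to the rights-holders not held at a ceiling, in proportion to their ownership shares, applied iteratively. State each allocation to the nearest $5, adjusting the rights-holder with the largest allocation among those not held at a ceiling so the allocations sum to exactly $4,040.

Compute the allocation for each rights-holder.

Combined ownership shares = 15,715.
Pro-rata shares before constraints: Chaudhri 1,070.99; Sato 120.83; Bergstrom 1,268.43; Marchetti 727.02; Dube 808.00; Haddad 44.73.
Held at cap: Marchetti ($300); residual $3,740 reallocated over remaining ownership shares 12,887.
Remaining shares: Chaudhri 1,209.04 → $1,210; Sato 136.40 → $135; Bergstrom 1,431.92 → $1,430; Dube 912.15 → $910; Haddad 50.50 → $50.
Rounding difference +$5 applied to Bergstrom → $1,435.

Chaudhri: $1,210 · Sato: $135 · Bergstrom: $1,435 · Marchetti: $300 · Dube: $910 · Haddad: $50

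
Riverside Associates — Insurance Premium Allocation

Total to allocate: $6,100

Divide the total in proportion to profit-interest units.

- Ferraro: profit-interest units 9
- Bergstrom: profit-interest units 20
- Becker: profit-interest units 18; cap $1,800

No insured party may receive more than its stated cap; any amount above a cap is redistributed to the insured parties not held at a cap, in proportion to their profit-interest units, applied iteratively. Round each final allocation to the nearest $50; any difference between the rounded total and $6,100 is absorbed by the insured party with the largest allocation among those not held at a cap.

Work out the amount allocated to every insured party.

Total profit-interest units = 47.
Unconstrained shares: Ferraro 1,168.09; Bergstrom 2,595.74; Becker 2,336.17.
Held at cap: Becker ($1,800); balance $4,300 reallocated over remaining profit-interest units 29.
Remaining shares: Ferraro 1,334.48 → $1,350; Bergstrom 2,965.52 → $2,950.

Ferraro: $1,350 · Bergstrom: $2,950 · Becker: $1,800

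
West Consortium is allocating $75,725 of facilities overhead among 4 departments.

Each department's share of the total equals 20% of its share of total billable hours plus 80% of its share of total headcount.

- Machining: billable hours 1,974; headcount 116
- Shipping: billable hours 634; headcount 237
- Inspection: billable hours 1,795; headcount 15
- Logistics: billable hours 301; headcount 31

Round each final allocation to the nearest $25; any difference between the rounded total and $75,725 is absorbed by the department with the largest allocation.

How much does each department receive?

Billable hours total 4,704; headcount total 399.
Blended shares (20% billable hours + 80% headcount): Machining 0.3165; Shipping 0.5021; Inspection 0.1064; Logistics 0.0750.
Unrounded shares: Machining 23,967.72; Shipping 38,024.84; Inspection 8,056.63; Logistics 5,675.82.
At nearest $25: Machining $23,975; Shipping $38,025; Inspection $8,050; Logistics $5,675. Sum = $75,725.
Sum already equals the total — no adjustment.

Machining: $23,975; Shipping: $38,025; Inspection: $8,050; Logistics: $5,675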